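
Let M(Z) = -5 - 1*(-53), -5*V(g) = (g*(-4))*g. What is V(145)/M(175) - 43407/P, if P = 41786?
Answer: 87594623/250716 ≈ 349.38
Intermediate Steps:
V(g) = 4*g²/5 (V(g) = -g*(-4)*g/5 = -(-4*g)*g/5 = -(-4)*g²/5 = 4*g²/5)
M(Z) = 48 (M(Z) = -5 + 53 = 48)
V(145)/M(175) - 43407/P = ((⅘)*145²)/48 - 43407/41786 = ((⅘)*21025)*(1/48) - 43407*1/41786 = 16820*(1/48) - 43407/41786 = 4205/12 - 43407/41786 = 87594623/250716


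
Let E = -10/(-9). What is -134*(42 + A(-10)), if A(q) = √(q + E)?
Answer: -5628 - 536*I*√5/3 ≈ -5628.0 - 399.51*I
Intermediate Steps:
E = 10/9 (E = -10*(-⅑) = 10/9 ≈ 1.1111)
A(q) = √(10/9 + q) (A(q) = √(q + 10/9) = √(10/9 + q))
-134*(42 + A(-10)) = -134*(42 + √(10 + 9*(-10))/3) = -134*(42 + √(10 - 90)/3) = -134*(42 + √(-80)/3) = -134*(42 + (4*I*√5)/3) = -134*(42 + 4*I*√5/3) = -5628 - 536*I*√5/3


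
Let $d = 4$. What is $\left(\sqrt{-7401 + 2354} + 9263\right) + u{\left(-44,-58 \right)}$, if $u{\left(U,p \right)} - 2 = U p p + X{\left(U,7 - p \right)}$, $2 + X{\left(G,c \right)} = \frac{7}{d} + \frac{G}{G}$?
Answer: $- \frac{555001}{4} + 7 i \sqrt{103} \approx -1.3875 \cdot 10^{5} + 71.042 i$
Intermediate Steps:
$X{\left(G,c \right)} = \frac{3}{4}$ ($X{\left(G,c \right)} = -2 + \left(\frac{7}{4} + \frac{G}{G}\right) = -2 + \left(7 \cdot \frac{1}{4} + 1\right) = -2 + \left(\frac{7}{4} + 1\right) = -2 + \frac{11}{4} = \frac{3}{4}$)
$u{\left(U,p \right)} = \frac{11}{4} + U p^{2}$ ($u{\left(U,p \right)} = 2 + \left(U p p + \frac{3}{4}\right) = 2 + \left(U p^{2} + \frac{3}{4}\right) = 2 + \left(\frac{3}{4} + U p^{2}\right) = \frac{11}{4} + U p^{2}$)
$\left(\sqrt{-7401 + 2354} + 9263\right) + u{\left(-44,-58 \right)} = \left(\sqrt{-7401 + 2354} + 9263\right) + \left(\frac{11}{4} - 44 \left(-58\right)^{2}\right) = \left(\sqrt{-5047} + 9263\right) + \left(\frac{11}{4} - 148016\right) = \left(7 i \sqrt{103} + 9263\right) + \left(\frac{11}{4} - 148016\right) = \left(9263 + 7 i \sqrt{103}\right) - \frac{592053}{4} = - \frac{555001}{4} + 7 i \sqrt{103}$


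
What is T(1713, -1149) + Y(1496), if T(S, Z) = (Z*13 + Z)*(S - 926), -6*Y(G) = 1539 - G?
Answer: -75958135/6 ≈ -1.2660e+7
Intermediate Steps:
Y(G) = -513/2 + G/6 (Y(G) = -(1539 - G)/6 = -513/2 + G/6)
T(S, Z) = 14*Z*(-926 + S) (T(S, Z) = (13*Z + Z)*(-926 + S) = (14*Z)*(-926 + S) = 14*Z*(-926 + S))
T(1713, -1149) + Y(1496) = 14*(-1149)*(-926 + 1713) + (-513/2 + (⅙)*1496) = 14*(-1149)*787 + (-513/2 + 748/3) = -12659682 - 43/6 = -75958135/6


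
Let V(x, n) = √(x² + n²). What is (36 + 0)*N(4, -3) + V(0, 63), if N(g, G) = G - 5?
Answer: -225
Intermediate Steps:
N(g, G) = -5 + G
V(x, n) = √(n² + x²)
(36 + 0)*N(4, -3) + V(0, 63) = (36 + 0)*(-5 - 3) + √(63² + 0²) = 36*(-8) + √(3969 + 0) = -288 + √3969 = -288 + 63 = -225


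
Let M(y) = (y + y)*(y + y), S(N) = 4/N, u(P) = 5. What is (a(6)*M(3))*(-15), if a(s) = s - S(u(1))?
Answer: -2808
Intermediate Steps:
a(s) = -4/5 + s (a(s) = s - 4/5 = -4/5 + s)
M(y) = 4*y**2 (M(y) = (2*y)*(2*y) = 4*y**2)
(a(6)*M(3))*(-15) = ((-4/5 + 6)*(4*3**2))*(-15) = (26*(4*9)/5)*(-15) = ((26/5)*36)*(-15) = (936/5)*(-15) = -2808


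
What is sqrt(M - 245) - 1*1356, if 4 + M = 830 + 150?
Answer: -1356 + sqrt(731) ≈ -1329.0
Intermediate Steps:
M = 976 (M = -4 + (830 + 150) = -4 + 980 = 976)
sqrt(M - 245) - 1*1356 = sqrt(976 - 245) - 1*1356 = sqrt(731) - 1356 = -1356 + sqrt(731)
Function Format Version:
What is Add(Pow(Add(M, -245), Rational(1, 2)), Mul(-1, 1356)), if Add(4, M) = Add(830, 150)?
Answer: Add(-1356, Pow(731, Rational(1, 2))) ≈ -1329.0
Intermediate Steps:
M = 976 (M = Add(-4, Add(830, 150)) = Add(-4, 980) = 976)
Add(Pow(Add(M, -245), Rational(1, 2)), Mul(-1, 1356)) = Add(Pow(Add(976, -245), Rational(1, 2)), Mul(-1, 1356)) = Add(Pow(731, Rational(1, 2)), -1356) = Add(-1356, Pow(731, Rational(1, 2)))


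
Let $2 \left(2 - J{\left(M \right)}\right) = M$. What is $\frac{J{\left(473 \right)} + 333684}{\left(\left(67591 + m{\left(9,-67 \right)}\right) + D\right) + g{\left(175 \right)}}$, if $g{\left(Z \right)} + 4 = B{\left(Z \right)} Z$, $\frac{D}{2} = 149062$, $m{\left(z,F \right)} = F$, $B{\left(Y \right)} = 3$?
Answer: $\frac{666899}{732338} \approx 0.91064$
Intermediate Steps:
$D = 298124$ ($D = 2 \cdot 149062 = 298124$)
$J{\left(M \right)} = 2 - \frac{M}{2}$
$g{\left(Z \right)} = -4 + 3 Z$
$\frac{J{\left(473 \right)} + 333684}{\left(\left(67591 + m{\left(9,-67 \right)}\right) + D\right) + g{\left(175 \right)}} = \frac{\left(2 - \frac{473}{2}\right) + 333684}{\left(\left(67591 - 67\right) + 298124\right) + \left(-4 + 3 \cdot 175\right)} = \frac{\left(2 - \frac{473}{2}\right) + 333684}{\left(67524 + 298124\right) + \left(-4 + 525\right)} = \frac{- \frac{469}{2} + 333684}{365648 + 521} = \frac{666899}{2 \cdot 366169} = \frac{666899}{2} \cdot \frac{1}{366169} = \frac{666899}{732338}$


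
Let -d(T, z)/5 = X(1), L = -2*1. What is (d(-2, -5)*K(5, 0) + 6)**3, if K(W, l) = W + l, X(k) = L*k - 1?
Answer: 531441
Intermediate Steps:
L = -2
X(k) = -1 - 2*k (X(k) = -2*k - 1 = -1 - 2*k)
d(T, z) = 15 (d(T, z) = -5*(-1 - 2*1) = -5*(-1 - 2) = -5*(-3) = 15)
(d(-2, -5)*K(5, 0) + 6)**3 = (15*(5 + 0) + 6)**3 = (15*5 + 6)**3 = (75 + 6)**3 = 81**3 = 531441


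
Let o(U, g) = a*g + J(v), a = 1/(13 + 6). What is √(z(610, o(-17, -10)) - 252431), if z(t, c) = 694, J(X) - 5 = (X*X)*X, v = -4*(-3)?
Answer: I*√251737 ≈ 501.73*I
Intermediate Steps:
a = 1/19 ≈ 0.052632
v = 12
J(X) = 5 + X³ (J(X) = 5 + (X*X)*X = 5 + X²*X = 5 + X³)
o(U, g) = 1733 + g/19 (o(U, g) = g/19 + (5 + 12³) = g/19 + (5 + 1728) = g/19 + 1733 = 1733 + g/19)
√(z(610, o(-17, -10)) - 252431) = √(694 - 252431) = √(-251737) = I*√251737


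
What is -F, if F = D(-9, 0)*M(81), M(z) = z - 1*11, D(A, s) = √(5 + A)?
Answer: -140*I ≈ -140.0*I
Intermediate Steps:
M(z) = -11 + z (M(z) = z - 11 = -11 + z)
F = 140*I (F = √(5 - 9)*(-11 + 81) = √(-4)*70 = (2*I)*70 = 140*I ≈ 140.0*I)
-F = -140*I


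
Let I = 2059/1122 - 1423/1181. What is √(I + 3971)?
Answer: √6973556340201990/1325082 ≈ 63.021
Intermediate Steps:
I = 835073/1325082 (I = 2059*(1/1122) - 1423*1/1181 = 2059/1122 - 1423/1181 = 835073/1325082 ≈ 0.63021)
√(I + 3971) = √(835073/1325082 + 3971) = √(5262735695/1325082) = √6973556340201990/1325082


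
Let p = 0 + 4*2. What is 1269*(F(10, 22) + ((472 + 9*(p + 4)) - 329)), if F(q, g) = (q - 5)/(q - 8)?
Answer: 643383/2 ≈ 3.2169e+5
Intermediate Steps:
F(q, g) = (-5 + q)/(-8 + q)
p = 8 (p = 0 + 8 = 8)
1269*(F(10, 22) + ((472 + 9*(p + 4)) - 329)) = 1269*((-5 + 10)/(-8 + 10) + ((472 + 9*(8 + 4)) - 329)) = 1269*(5/2 + ((472 + 9*12) - 329)) = 1269*((1/2)*5 + ((472 + 108) - 329)) = 1269*(5/2 + (580 - 329)) = 1269*(5/2 + 251) = 1269*(507/2) = 643383/2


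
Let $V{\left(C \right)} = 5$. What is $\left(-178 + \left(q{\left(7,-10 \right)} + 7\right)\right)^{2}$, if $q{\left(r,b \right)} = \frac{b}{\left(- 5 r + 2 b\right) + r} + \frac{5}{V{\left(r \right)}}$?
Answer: $\frac{16605625}{576} \approx 28829.0$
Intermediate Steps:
$q{\left(r,b \right)} = 1 + \frac{b}{- 4 r + 2 b}$ ($q{\left(r,b \right)} = \frac{b}{\left(- 5 r + 2 b\right) + r} + \frac{5}{5} = \frac{b}{- 4 r + 2 b} + 5 \cdot \frac{1}{5} = \frac{b}{- 4 r + 2 b} + 1 = 1 + \frac{b}{- 4 r + 2 b}$)
$\left(-178 + \left(q{\left(7,-10 \right)} + 7\right)\right)^{2} = \left(-178 + \left(\frac{\left(-4\right) 7 + 3 \left(-10\right)}{2 \left(-10 - 14\right)} + 7\right)\right)^{2} = \left(-178 + \left(\frac{-28 - 30}{2 \left(-10 - 14\right)} + 7\right)\right)^{2} = \left(-178 + \left(\frac{1}{2} \frac{1}{-24} \left(-58\right) + 7\right)\right)^{2} = \left(-178 + \left(\frac{1}{2} \left(- \frac{1}{24}\right) \left(-58\right) + 7\right)\right)^{2} = \left(-178 + \left(\frac{29}{24} + 7\right)\right)^{2} = \left(-178 + \frac{197}{24}\right)^{2} = \left(- \frac{4075}{24}\right)^{2} = \frac{16605625}{576}$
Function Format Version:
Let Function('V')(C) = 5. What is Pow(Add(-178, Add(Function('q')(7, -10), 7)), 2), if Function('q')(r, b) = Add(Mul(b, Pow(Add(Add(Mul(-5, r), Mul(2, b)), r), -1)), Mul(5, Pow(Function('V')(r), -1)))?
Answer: Rational(16605625, 576) ≈ 28829.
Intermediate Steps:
Function('q')(r, b) = Add(1, Mul(b, Pow(Add(Mul(-4, r), Mul(2, b)), -1))) (Function('q')(r, b) = Add(Mul(b, Pow(Add(Add(Mul(-5, r), Mul(2, b)), r), -1)), Mul(5, Pow(5, -1))) = Add(Mul(b, Pow(Add(Mul(-4, r), Mul(2, b)), -1)), Mul(5, Rational(1, 5))) = Add(Mul(b, Pow(Add(Mul(-4, r), Mul(2, b)), -1)), 1) = Add(1, Mul(b, Pow(Add(Mul(-4, r), Mul(2, b)), -1))))
Pow(Add(-178, Add(Function('q')(7, -10), 7)), 2) = Pow(Add(-178, Add(Mul(Rational(1, 2), Pow(Add(-10, Mul(-2, 7)), -1), Add(Mul(-4, 7), Mul(3, -10))), 7)), 2) = Pow(Add(-178, Add(Mul(Rational(1, 2), Pow(Add(-10, -14), -1), Add(-28, -30)), 7)), 2) = Pow(Add(-178, Add(Mul(Rational(1, 2), Pow(-24, -1), -58), 7)), 2) = Pow(Add(-178, Add(Mul(Rational(1, 2), Rational(-1, 24), -58), 7)), 2) = Pow(Add(-178, Add(Rational(29, 24), 7)), 2) = Pow(Add(-178, Rational(197, 24)), 2) = Pow(Rational(-4075, 24), 2) = Rational(16605625, 576)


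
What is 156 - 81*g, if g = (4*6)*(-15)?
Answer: 29316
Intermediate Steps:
g = -360 (g = 24*(-15) = -360)
156 - 81*g = 156 - 81*(-360) = 156 + 29160 = 29316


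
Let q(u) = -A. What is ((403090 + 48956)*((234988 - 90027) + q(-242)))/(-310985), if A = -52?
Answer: -65552546598/310985 ≈ -2.1079e+5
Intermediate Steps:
q(u) = 52 (q(u) = -1*(-52) = 52)
((403090 + 48956)*((234988 - 90027) + q(-242)))/(-310985) = ((403090 + 48956)*((234988 - 90027) + 52))/(-310985) = (452046*(144961 + 52))*(-1/310985) = (452046*145013)*(-1/310985) = 65552546598*(-1/310985) = -65552546598/310985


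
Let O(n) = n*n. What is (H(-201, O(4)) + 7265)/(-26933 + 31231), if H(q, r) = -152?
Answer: 7113/4298 ≈ 1.6550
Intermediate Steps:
O(n) = n²
(H(-201, O(4)) + 7265)/(-26933 + 31231) = (-152 + 7265)/(-26933 + 31231) = 7113/4298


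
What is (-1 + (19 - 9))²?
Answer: 81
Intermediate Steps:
(-1 + (19 - 9))² = (-1 + 10)² = 9² = 81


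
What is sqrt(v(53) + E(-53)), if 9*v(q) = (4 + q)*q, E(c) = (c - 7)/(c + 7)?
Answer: sqrt(1604319)/69 ≈ 18.357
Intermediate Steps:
E(c) = (-7 + c)/(7 + c)
v(q) = q*(4 + q)/9 (v(q) = ((4 + q)*q)/9 = (q*(4 + q))/9 = q*(4 + q)/9)
sqrt(v(53) + E(-53)) = sqrt((1/9)*53*(4 + 53) + (-7 - 53)/(7 - 53)) = sqrt((1/9)*53*57 - 60/(-46)) = sqrt(1007/3 - 1/46*(-60)) = sqrt(1007/3 + 30/23) = sqrt(23251/69) = sqrt(1604319)/69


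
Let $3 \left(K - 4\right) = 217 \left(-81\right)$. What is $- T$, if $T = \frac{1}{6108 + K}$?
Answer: $- \frac{1}{253} \approx -0.0039526$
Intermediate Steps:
$K = -5855$ ($K = 4 + \frac{217 \left(-81\right)}{3} = 4 + \frac{1}{3} \left(-17577\right) = 4 - 5859 = -5855$)
$T = \frac{1}{253}$ ($T = \frac{1}{6108 - 5855} = \frac{1}{253} \approx 0.0039526$)
$- T = \left(-1\right) \frac{1}{253} = - \frac{1}{253}$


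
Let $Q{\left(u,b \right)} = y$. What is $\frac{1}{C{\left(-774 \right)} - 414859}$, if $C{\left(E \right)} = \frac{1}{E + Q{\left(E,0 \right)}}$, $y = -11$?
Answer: $- \frac{785}{325664316} \approx -2.4105 \cdot 10^{-6}$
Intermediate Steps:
$Q{\left(u,b \right)} = -11$
$C{\left(E \right)} = \frac{1}{-11 + E}$ ($C{\left(E \right)} = \frac{1}{E - 11} = \frac{1}{-11 + E}$)
$\frac{1}{C{\left(-774 \right)} - 414859} = \frac{1}{\frac{1}{-11 - 774} - 414859} = \frac{1}{\frac{1}{-785} - 414859} = \frac{1}{- \frac{1}{785} - 414859} = \frac{1}{- \frac{325664316}{785}} = - \frac{785}{325664316}$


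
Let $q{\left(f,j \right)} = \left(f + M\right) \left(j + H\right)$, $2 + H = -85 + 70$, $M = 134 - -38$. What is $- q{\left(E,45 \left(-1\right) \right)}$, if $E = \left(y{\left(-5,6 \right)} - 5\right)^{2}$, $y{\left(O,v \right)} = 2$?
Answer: $11222$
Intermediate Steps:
$M = 172$ ($M = 134 + 38 = 172$)
$E = 9$ ($E = \left(2 - 5\right)^{2} = \left(-3\right)^{2} = 9$)
$H = -17$ ($H = -2 + \left(-85 + 70\right) = -2 - 15 = -17$)
$q{\left(f,j \right)} = \left(-17 + j\right) \left(172 + f\right)$ ($q{\left(f,j \right)} = \left(f + 172\right) \left(j - 17\right) = \left(172 + f\right) \left(-17 + j\right) = \left(-17 + j\right) \left(172 + f\right)$)
$- q{\left(E,45 \left(-1\right) \right)} = - (-2924 - 153 + 172 \cdot 45 \left(-1\right) + 9 \cdot 45 \left(-1\right)) = - (-2924 - 153 + 172 \left(-45\right) + 9 \left(-45\right)) = - (-2924 - 153 - 7740 - 405) = \left(-1\right) \left(-11222\right) = 11222$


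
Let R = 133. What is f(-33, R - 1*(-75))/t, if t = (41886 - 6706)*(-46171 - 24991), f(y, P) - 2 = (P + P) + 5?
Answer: -423/2503479160 ≈ -1.6896e-7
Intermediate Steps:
f(y, P) = 7 + 2*P (f(y, P) = 2 + ((P + P) + 5) = 2 + (2*P + 5) = 2 + (5 + 2*P) = 7 + 2*P)
t = -2503479160 (t = 35180*(-71162) = -2503479160)
f(-33, R - 1*(-75))/t = (7 + 2*(133 - 1*(-75)))/(-2503479160) = (7 + 2*(133 + 75))*(-1/2503479160) = (7 + 2*208)*(-1/2503479160) = (7 + 416)*(-1/2503479160) = 423*(-1/2503479160) = -423/2503479160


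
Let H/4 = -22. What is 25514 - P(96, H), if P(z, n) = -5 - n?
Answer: 25431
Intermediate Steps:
H = -88 (H = 4*(-22) = -88)
25514 - P(96, H) = 25514 - (-5 - 1*(-88)) = 25514 - (-5 + 88) = 25514 - 1*83 = 25514 - 83 = 25431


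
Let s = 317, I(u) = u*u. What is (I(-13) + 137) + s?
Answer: 623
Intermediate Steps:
I(u) = u**2
(I(-13) + 137) + s = ((-13)**2 + 137) + 317 = (169 + 137) + 317 = 306 + 317 = 623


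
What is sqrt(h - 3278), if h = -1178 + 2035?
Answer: 3*I*sqrt(269) ≈ 49.204*I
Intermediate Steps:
h = 857
sqrt(h - 3278) = sqrt(857 - 3278) = sqrt(-2421) = 3*I*sqrt(269)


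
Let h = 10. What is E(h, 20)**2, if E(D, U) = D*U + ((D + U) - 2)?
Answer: 51984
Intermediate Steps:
E(D, U) = -2 + D + U + D*U (E(D, U) = D*U + (-2 + D + U) = -2 + D + U + D*U)
E(h, 20)**2 = (-2 + 10 + 20 + 10*20)**2 = (-2 + 10 + 20 + 200)**2 = 228**2 = 51984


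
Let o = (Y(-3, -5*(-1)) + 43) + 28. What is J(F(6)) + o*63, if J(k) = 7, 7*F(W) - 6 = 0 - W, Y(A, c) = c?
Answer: 4795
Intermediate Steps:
o = 76 (o = (-5*(-1) + 43) + 28 = (5 + 43) + 28 = 48 + 28 = 76)
F(W) = 6/7 - W/7 (F(W) = 6/7 + (0 - W)/7 = 6/7 + (-W)/7 = 6/7 - W/7)
J(F(6)) + o*63 = 7 + 76*63 = 7 + 4788 = 4795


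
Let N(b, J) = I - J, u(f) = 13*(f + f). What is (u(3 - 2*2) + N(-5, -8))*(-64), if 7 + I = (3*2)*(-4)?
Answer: 3136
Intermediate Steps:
I = -31 (I = -7 + (3*2)*(-4) = -7 + 6*(-4) = -7 - 24 = -31)
u(f) = 26*f (u(f) = 13*(2*f) = 26*f)
N(b, J) = -31 - J
(u(3 - 2*2) + N(-5, -8))*(-64) = (26*(3 - 2*2) + (-31 - 1*(-8)))*(-64) = (26*(3 - 4) + (-31 + 8))*(-64) = (26*(-1) - 23)*(-64) = (-26 - 23)*(-64) = -49*(-64) = 3136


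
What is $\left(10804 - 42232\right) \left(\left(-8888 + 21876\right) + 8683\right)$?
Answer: $-681076188$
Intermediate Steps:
$\left(10804 - 42232\right) \left(\left(-8888 + 21876\right) + 8683\right) = - 31428 \left(12988 + 8683\right) = \left(-31428\right) 21671 = -681076188$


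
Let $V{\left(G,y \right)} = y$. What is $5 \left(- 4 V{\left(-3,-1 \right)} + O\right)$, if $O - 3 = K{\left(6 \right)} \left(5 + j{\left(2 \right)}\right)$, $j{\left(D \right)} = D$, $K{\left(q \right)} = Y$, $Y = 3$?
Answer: $140$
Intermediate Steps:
$K{\left(q \right)} = 3$
$O = 24$ ($O = 3 + 3 \left(5 + 2\right) = 3 + 3 \cdot 7 = 3 + 21 = 24$)
$5 \left(- 4 V{\left(-3,-1 \right)} + O\right) = 5 \left(\left(-4\right) \left(-1\right) + 24\right) = 5 \left(4 + 24\right) = 5 \cdot 28 = 140$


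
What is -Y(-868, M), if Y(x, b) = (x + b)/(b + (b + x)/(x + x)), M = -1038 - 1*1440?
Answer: -414904/307033 ≈ -1.3513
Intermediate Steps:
M = -2478 (M = -1038 - 1440 = -2478)
Y(x, b) = (b + x)/(b + (b + x)/(2*x)) (Y(x, b) = (b + x)/(b + (b + x)/((2*x))) = (b + x)/(b + (b + x)*(1/(2*x))) = (b + x)/(b + (b + x)/(2*x)))
-Y(-868, M) = -2*(-868)*(-2478 - 868)/(-2478 - 868 + 2*(-2478)*(-868)) = -2*(-868)*(-3346)/(-2478 - 868 + 4301808) = -2*(-868)*(-3346)/4298462 = -1*414904/307033 = -414904/307033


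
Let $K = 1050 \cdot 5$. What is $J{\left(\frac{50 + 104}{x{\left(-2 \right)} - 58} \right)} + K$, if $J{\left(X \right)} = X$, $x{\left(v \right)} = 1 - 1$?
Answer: $\frac{152173}{29} \approx 5247.3$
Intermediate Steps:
$x{\left(v \right)} = 0$ ($x{\left(v \right)} = 1 - 1 = 0$)
$K = 5250$
$J{\left(\frac{50 + 104}{x{\left(-2 \right)} - 58} \right)} + K = \frac{50 + 104}{0 - 58} + 5250 = \frac{154}{-58} + 5250 = 154 \left(- \frac{1}{58}\right) + 5250 = - \frac{77}{29} + 5250 = \frac{152173}{29}$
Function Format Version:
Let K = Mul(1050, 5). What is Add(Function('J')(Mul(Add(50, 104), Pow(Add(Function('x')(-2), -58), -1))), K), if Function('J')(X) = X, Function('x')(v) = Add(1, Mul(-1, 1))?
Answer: Rational(152173, 29) ≈ 5247.3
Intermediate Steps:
Function('x')(v) = 0 (Function('x')(v) = Add(1, -1) = 0)
K = 5250
Add(Function('J')(Mul(Add(50, 104), Pow(Add(Function('x')(-2), -58), -1))), K) = Add(Mul(Add(50, 104), Pow(Add(0, -58), -1)), 5250) = Add(Mul(154, Pow(-58, -1)), 5250) = Add(Mul(154, Rational(-1, 58)), 5250) = Add(Rational(-77, 29), 5250) = Rational(152173, 29)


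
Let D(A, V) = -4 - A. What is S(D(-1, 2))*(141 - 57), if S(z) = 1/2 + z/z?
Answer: 126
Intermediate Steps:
S(z) = 3/2 (S(z) = 1*(1/2) + 1 = 1/2 + 1 = 3/2)
S(D(-1, 2))*(141 - 57) = 3*(141 - 57)/2 = (3/2)*84 = 126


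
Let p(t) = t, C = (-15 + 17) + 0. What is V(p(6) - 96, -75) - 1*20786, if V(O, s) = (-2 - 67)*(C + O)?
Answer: -14714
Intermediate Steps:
C = 2 (C = 2 + 0 = 2)
V(O, s) = -138 - 69*O (V(O, s) = (-2 - 67)*(2 + O) = -69*(2 + O) = -138 - 69*O)
V(p(6) - 96, -75) - 1*20786 = (-138 - 69*(6 - 96)) - 1*20786 = (-138 - 69*(-90)) - 20786 = (-138 + 6210) - 20786 = 6072 - 20786 = -14714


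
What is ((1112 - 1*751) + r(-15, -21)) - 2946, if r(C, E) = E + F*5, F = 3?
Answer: -2591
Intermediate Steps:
r(C, E) = 15 + E (r(C, E) = E + 3*5 = E + 15 = 15 + E)
((1112 - 1*751) + r(-15, -21)) - 2946 = ((1112 - 1*751) + (15 - 21)) - 2946 = ((1112 - 751) - 6) - 2946 = (361 - 6) - 2946 = 355 - 2946 = -2591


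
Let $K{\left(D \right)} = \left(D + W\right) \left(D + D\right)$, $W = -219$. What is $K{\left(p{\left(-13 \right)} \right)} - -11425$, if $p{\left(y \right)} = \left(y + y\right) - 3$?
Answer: $25809$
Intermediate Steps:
$p{\left(y \right)} = -3 + 2 y$ ($p{\left(y \right)} = 2 y - 3 = -3 + 2 y$)
$K{\left(D \right)} = 2 D \left(-219 + D\right)$ ($K{\left(D \right)} = \left(D - 219\right) \left(D + D\right) = \left(-219 + D\right) 2 D = 2 D \left(-219 + D\right)$)
$K{\left(p{\left(-13 \right)} \right)} - -11425 = 2 \left(-3 + 2 \left(-13\right)\right) \left(-219 + \left(-3 + 2 \left(-13\right)\right)\right) - -11425 = 2 \left(-3 - 26\right) \left(-219 - 29\right) + \left(-8942 + 20367\right) = 2 \left(-29\right) \left(-219 - 29\right) + 11425 = 2 \left(-29\right) \left(-248\right) + 11425 = 14384 + 11425 = 25809$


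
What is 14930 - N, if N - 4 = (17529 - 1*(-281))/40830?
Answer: 60941077/4083 ≈ 14926.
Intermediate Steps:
N = 18113/4083 (N = 4 + (17529 - 1*(-281))/40830 = 4 + (17529 + 281)*(1/40830) = 4 + 17810*(1/40830) = 4 + 1781/4083 = 18113/4083 ≈ 4.4362)
14930 - N = 14930 - 1*18113/4083 = 14930 - 18113/4083 = 60941077/4083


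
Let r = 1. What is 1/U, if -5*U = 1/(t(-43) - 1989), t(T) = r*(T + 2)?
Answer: 10150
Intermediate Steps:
t(T) = 2 + T (t(T) = 1*(T + 2) = 1*(2 + T) = 2 + T)
U = 1/10150 (U = -1/(5*((2 - 43) - 1989)) = -1/(5*(-41 - 1989)) = -1/5/(-2030) = -1/5*(-1/2030) = 1/10150 ≈ 9.8522e-5)
1/U = 1/(1/10150) = 10150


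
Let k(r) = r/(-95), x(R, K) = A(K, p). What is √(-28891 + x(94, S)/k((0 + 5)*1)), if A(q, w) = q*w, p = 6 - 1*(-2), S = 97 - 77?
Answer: I*√31931 ≈ 178.69*I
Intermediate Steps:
S = 20
p = 8 (p = 6 + 2 = 8)
x(R, K) = 8*K (x(R, K) = K*8 = 8*K)
k(r) = -r/95 (k(r) = r*(-1/95) = -r/95)
√(-28891 + x(94, S)/k((0 + 5)*1)) = √(-28891 + (8*20)/((-(0 + 5)/95))) = √(-28891 + 160/((-1/19))) = √(-28891 + 160/((-1/95*5))) = √(-28891 + 160/(-1/19)) = √(-28891 + 160*(-19)) = √(-28891 - 3040) = √(-31931) = I*√31931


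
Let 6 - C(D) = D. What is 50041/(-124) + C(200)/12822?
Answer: -320824879/794964 ≈ -403.57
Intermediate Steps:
C(D) = 6 - D
50041/(-124) + C(200)/12822 = 50041/(-124) + (6 - 1*200)/12822 = 50041*(-1/124) + (6 - 200)*(1/12822) = -50041/124 - 194*1/12822 = -50041/124 - 97/6411 = -320824879/794964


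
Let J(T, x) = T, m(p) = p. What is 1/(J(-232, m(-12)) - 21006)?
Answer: -1/21238 ≈ -4.7085e-5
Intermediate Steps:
1/(J(-232, m(-12)) - 21006) = 1/(-232 - 21006) = 1/(-21238) = -1/21238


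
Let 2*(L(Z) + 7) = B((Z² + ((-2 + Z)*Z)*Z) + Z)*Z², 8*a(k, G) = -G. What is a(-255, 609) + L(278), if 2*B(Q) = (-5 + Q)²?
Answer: 70838504795064258543/8 ≈ 8.8548e+18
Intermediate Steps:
a(k, G) = -G/8 (a(k, G) = (-G)/8 = -G/8)
B(Q) = (-5 + Q)²/2
L(Z) = -7 + Z²*(-5 + Z + Z² + Z²*(-2 + Z))²/4 (L(Z) = -7 + (((-5 + ((Z² + ((-2 + Z)*Z)*Z) + Z))²/2)*Z²)/2 = -7 + (((-5 + ((Z² + (Z*(-2 + Z))*Z) + Z))²/2)*Z²)/2 = -7 + (((-5 + ((Z² + Z²*(-2 + Z)) + Z))²/2)*Z²)/2 = -7 + (((-5 + (Z + Z² + Z²*(-2 + Z)))²/2)*Z²)/2 = -7 + (((-5 + Z + Z² + Z²*(-2 + Z))²/2)*Z²)/2 = -7 + (Z²*(-5 + Z + Z² + Z²*(-2 + Z))²/2)/2 = -7 + Z²*(-5 + Z + Z² + Z²*(-2 + Z))²/4)
a(-255, 609) + L(278) = -⅛*609 + (-7 + (¼)*278²*(-5 + 278*(1 + 278² - 1*278))²) = -609/8 + (-7 + (¼)*77284*(-5 + 278*(1 + 77284 - 278))²) = -609/8 + (-7 + (¼)*77284*(-5 + 278*77007)²) = -609/8 + (-7 + (¼)*77284*(-5 + 21407946)²) = -609/8 + (-7 + (¼)*77284*21407941²) = -609/8 + (-7 + (¼)*77284*458299937859481) = -609/8 + (-7 + 8854813099383032401) = -609/8 + 8854813099383032394 = 70838504795064258543/8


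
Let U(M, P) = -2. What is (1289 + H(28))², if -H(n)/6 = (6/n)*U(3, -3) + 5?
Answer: 77986561/49 ≈ 1.5916e+6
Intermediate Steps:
H(n) = -30 + 72/n (H(n) = -6*((6/n)*(-2) + 5) = -6*(-12/n + 5) = -6*(5 - 12/n) = -30 + 72/n)
(1289 + H(28))² = (1289 + (-30 + 72/28))² = (1289 + (-30 + 72*(1/28)))² = (1289 + (-30 + 18/7))² = (1289 - 192/7)² = (8831/7)² = 77986561/49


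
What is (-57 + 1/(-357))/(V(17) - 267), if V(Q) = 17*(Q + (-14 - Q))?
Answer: 4070/36057 ≈ 0.11288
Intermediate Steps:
V(Q) = -238 (V(Q) = 17*(-14) = -238)
(-57 + 1/(-357))/(V(17) - 267) = (-57 + 1/(-357))/(-238 - 267) = (-57 - 1/357)/(-505) = -20350/357*(-1/505) = 4070/36057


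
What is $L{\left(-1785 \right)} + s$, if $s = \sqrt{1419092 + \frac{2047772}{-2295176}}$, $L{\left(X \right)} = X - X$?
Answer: $\frac{\sqrt{467220924033870370}}{573794} \approx 1191.3$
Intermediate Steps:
$L{\left(X \right)} = 0$
$s = \frac{\sqrt{467220924033870370}}{573794}$ ($s = \sqrt{1419092 + 2047772 \left(- \frac{1}{2295176}\right)} = \sqrt{1419092 - \frac{511943}{573794}} = \sqrt{\frac{814265963105}{573794}} = \frac{\sqrt{467220924033870370}}{573794} \approx 1191.3$)
$L{\left(-1785 \right)} + s = 0 + \frac{\sqrt{467220924033870370}}{573794} = \frac{\sqrt{467220924033870370}}{573794}$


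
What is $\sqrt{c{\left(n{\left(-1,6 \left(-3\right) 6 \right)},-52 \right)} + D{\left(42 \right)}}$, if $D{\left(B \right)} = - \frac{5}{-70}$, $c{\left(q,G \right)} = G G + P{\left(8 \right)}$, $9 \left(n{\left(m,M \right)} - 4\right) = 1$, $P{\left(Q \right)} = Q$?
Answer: $\frac{\sqrt{531566}}{14} \approx 52.078$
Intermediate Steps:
$n{\left(m,M \right)} = \frac{37}{9}$ ($n{\left(m,M \right)} = 4 + \frac{1}{9} \cdot 1 = 4 + \frac{1}{9} = \frac{37}{9}$)
$c{\left(q,G \right)} = 8 + G^{2}$ ($c{\left(q,G \right)} = G G + 8 = G^{2} + 8 = 8 + G^{2}$)
$D{\left(B \right)} = \frac{1}{14}$ ($D{\left(B \right)} = \left(-5\right) \left(- \frac{1}{70}\right) = \frac{1}{14}$)
$\sqrt{c{\left(n{\left(-1,6 \left(-3\right) 6 \right)},-52 \right)} + D{\left(42 \right)}} = \sqrt{\left(8 + \left(-52\right)^{2}\right) + \frac{1}{14}} = \sqrt{\left(8 + 2704\right) + \frac{1}{14}} = \sqrt{2712 + \frac{1}{14}} = \sqrt{\frac{37969}{14}} = \frac{\sqrt{531566}}{14}$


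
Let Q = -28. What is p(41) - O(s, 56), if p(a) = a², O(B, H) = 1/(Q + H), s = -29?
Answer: 47067/28 ≈ 1681.0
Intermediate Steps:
O(B, H) = 1/(-28 + H)
p(41) - O(s, 56) = 41² - 1/(-28 + 56) = 1681 - 1/28 = 47067/28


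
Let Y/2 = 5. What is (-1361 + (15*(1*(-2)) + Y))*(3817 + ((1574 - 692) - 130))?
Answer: -6309789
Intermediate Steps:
Y = 10 (Y = 2*5 = 10)
(-1361 + (15*(1*(-2)) + Y))*(3817 + ((1574 - 692) - 130)) = (-1361 + (15*(1*(-2)) + 10))*(3817 + ((1574 - 692) - 130)) = (-1361 + (15*(-2) + 10))*(3817 + (882 - 130)) = (-1361 + (-30 + 10))*(3817 + 752) = (-1361 - 20)*4569 = -1381*4569 = -6309789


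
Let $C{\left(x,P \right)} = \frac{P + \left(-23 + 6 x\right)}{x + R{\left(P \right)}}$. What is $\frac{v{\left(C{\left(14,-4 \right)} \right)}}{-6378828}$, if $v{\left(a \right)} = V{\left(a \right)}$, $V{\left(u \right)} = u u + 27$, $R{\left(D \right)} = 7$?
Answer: $- \frac{421}{78140643} \approx -5.3877 \cdot 10^{-6}$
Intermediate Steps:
$C{\left(x,P \right)} = \frac{-23 + P + 6 x}{7 + x}$ ($C{\left(x,P \right)} = \frac{P + \left(-23 + 6 x\right)}{x + 7} = \frac{-23 + P + 6 x}{7 + x}$)
$V{\left(u \right)} = 27 + u^{2}$ ($V{\left(u \right)} = u^{2} + 27 = 27 + u^{2}$)
$v{\left(a \right)} = 27 + a^{2}$
$\frac{v{\left(C{\left(14,-4 \right)} \right)}}{-6378828} = \frac{27 + \left(\frac{-23 - 4 + 6 \cdot 14}{7 + 14}\right)^{2}}{-6378828} = \left(27 + \left(\frac{-23 - 4 + 84}{21}\right)^{2}\right) \left(- \frac{1}{6378828}\right) = \left(27 + \left(\frac{1}{21} \cdot 57\right)^{2}\right) \left(- \frac{1}{6378828}\right) = \left(27 + \left(\frac{19}{7}\right)^{2}\right) \left(- \frac{1}{6378828}\right) = \left(27 + \frac{361}{49}\right) \left(- \frac{1}{6378828}\right) = \frac{1684}{49} \left(- \frac{1}{6378828}\right) = - \frac{421}{78140643}$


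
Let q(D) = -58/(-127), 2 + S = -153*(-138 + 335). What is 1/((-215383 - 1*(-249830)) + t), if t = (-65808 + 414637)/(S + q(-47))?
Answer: 3828103/131822362758 ≈ 2.9040e-5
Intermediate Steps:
S = -30143 (S = -2 - 153*(-138 + 335) = -2 - 153*197 = -2 - 30141 = -30143)
q(D) = 58/127 (q(D) = -58*(-1/127) = 58/127)
t = -44301283/3828103 (t = (-65808 + 414637)/(-30143 + 58/127) = 348829/(-3828103/127) = 348829*(-127/3828103) = -44301283/3828103 ≈ -11.573)
1/((-215383 - 1*(-249830)) + t) = 1/((-215383 - 1*(-249830)) - 44301283/3828103) = 1/((-215383 + 249830) - 44301283/3828103) = 1/(34447 - 44301283/3828103) = 1/(131822362758/3828103) = 3828103/131822362758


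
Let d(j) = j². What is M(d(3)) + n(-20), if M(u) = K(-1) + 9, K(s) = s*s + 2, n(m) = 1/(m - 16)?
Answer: 431/36 ≈ 11.972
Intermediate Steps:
n(m) = 1/(-16 + m)
K(s) = 2 + s² (K(s) = s² + 2 = 2 + s²)
M(u) = 12 (M(u) = (2 + (-1)²) + 9 = (2 + 1) + 9 = 3 + 9 = 12)
M(d(3)) + n(-20) = 12 + 1/(-16 - 20) = 12 + 1/(-36) = 12 - 1/36 = 431/36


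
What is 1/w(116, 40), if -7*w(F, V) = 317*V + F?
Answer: -1/1828 ≈ -0.00054705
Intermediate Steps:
w(F, V) = -317*V/7 - F/7 (w(F, V) = -(317*V + F)/7 = -(F + 317*V)/7 = -317*V/7 - F/7)
1/w(116, 40) = 1/(-317/7*40 - ⅐*116) = 1/(-12680/7 - 116/7) = 1/(-1828) = -1/1828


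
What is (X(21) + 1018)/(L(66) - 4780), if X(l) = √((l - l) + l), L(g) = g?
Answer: -509/2357 - √21/4714 ≈ -0.21692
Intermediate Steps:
X(l) = √l (X(l) = √(0 + l) = √l)
(X(21) + 1018)/(L(66) - 4780) = (√21 + 1018)/(66 - 4780) = (1018 + √21)/(-4714) = (1018 + √21)*(-1/4714) = -509/2357 - √21/4714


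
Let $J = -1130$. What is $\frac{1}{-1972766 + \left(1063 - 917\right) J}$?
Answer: $- \frac{1}{2137746} \approx -4.6778 \cdot 10^{-7}$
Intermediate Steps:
$\frac{1}{-1972766 + \left(1063 - 917\right) J} = \frac{1}{-1972766 + \left(1063 - 917\right) \left(-1130\right)} = \frac{1}{-1972766 + 146 \left(-1130\right)} = \frac{1}{-1972766 - 164980} = \frac{1}{-2137746} = - \frac{1}{2137746}$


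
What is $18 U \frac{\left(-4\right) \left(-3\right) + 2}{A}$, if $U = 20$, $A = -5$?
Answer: $-1008$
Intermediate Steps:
$18 U \frac{\left(-4\right) \left(-3\right) + 2}{A} = 18 \cdot 20 \frac{\left(-4\right) \left(-3\right) + 2}{-5} = 360 \left(12 + 2\right) \left(- \frac{1}{5}\right) = 360 \cdot 14 \left(- \frac{1}{5}\right) = 360 \left(- \frac{14}{5}\right) = -1008$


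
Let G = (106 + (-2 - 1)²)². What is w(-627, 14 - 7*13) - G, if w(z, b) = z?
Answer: -13852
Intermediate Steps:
G = 13225 (G = (106 + (-3)²)² = (106 + 9)² = 115² = 13225)
w(-627, 14 - 7*13) - G = -627 - 1*13225 = -627 - 13225 = -13852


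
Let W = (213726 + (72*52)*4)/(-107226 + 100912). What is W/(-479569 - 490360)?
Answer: 114351/3062065853 ≈ 3.7344e-5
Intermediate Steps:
W = -114351/3157 (W = (213726 + 3744*4)/(-6314) = (213726 + 14976)*(-1/6314) = 228702*(-1/6314) = -114351/3157 ≈ -36.221)
W/(-479569 - 490360) = -114351/(3157*(-479569 - 490360)) = -114351/3157/(-969929) = -114351/3157*(-1/969929) = 114351/3062065853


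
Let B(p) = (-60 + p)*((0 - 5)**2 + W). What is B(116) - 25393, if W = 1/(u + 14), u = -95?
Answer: -1943489/81 ≈ -23994.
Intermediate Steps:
W = -1/81 (W = 1/(-95 + 14) = 1/(-81) = -1/81 ≈ -0.012346)
B(p) = -40480/27 + 2024*p/81 (B(p) = (-60 + p)*((0 - 5)**2 - 1/81) = (-60 + p)*((-5)**2 - 1/81) = (-60 + p)*(25 - 1/81) = (-60 + p)*(2024/81) = -40480/27 + 2024*p/81)
B(116) - 25393 = (-40480/27 + (2024/81)*116) - 25393 = (-40480/27 + 234784/81) - 25393 = 113344/81 - 25393 = -1943489/81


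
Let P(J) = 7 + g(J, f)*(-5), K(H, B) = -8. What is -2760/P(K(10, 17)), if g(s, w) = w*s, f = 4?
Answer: -2760/167 ≈ -16.527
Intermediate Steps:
g(s, w) = s*w
P(J) = 7 - 20*J (P(J) = 7 + (J*4)*(-5) = 7 + (4*J)*(-5) = 7 - 20*J)
-2760/P(K(10, 17)) = -2760/(7 - 20*(-8)) = -2760/(7 + 160) = -2760/167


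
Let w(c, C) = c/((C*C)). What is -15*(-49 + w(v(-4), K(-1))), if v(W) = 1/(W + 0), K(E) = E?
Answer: 2955/4 ≈ 738.75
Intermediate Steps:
v(W) = 1/W
w(c, C) = c/C**2 (w(c, C) = c/(C**2) = c/C**2)
-15*(-49 + w(v(-4), K(-1))) = -15*(-49 + 1/(-4*(-1)**2)) = -15*(-49 - 1/4*1) = -15*(-49 - 1/4) = -15*(-197/4) = 2955/4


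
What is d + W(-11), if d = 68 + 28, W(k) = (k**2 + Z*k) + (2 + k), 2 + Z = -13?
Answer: 373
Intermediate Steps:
Z = -15 (Z = -2 - 13 = -15)
W(k) = 2 + k**2 - 14*k (W(k) = (k**2 - 15*k) + (2 + k) = 2 + k**2 - 14*k)
d = 96
d + W(-11) = 96 + (2 + (-11)**2 - 14*(-11)) = 96 + (2 + 121 + 154) = 96 + 277 = 373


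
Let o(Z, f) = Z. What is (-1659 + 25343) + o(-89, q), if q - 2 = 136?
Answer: 23595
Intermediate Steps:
q = 138 (q = 2 + 136 = 138)
(-1659 + 25343) + o(-89, q) = (-1659 + 25343) - 89 = 23684 - 89 = 23595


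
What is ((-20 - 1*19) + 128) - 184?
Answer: -95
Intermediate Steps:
((-20 - 1*19) + 128) - 184 = ((-20 - 19) + 128) - 184 = (-39 + 128) - 184 = 89 - 184 = -95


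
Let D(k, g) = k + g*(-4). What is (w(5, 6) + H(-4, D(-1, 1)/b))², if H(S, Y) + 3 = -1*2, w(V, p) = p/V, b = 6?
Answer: 361/25 ≈ 14.440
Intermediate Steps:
D(k, g) = k - 4*g
H(S, Y) = -5 (H(S, Y) = -3 - 1*2 = -3 - 2 = -5)
(w(5, 6) + H(-4, D(-1, 1)/b))² = (6/5 - 5)² = (-19/5)² = 361/25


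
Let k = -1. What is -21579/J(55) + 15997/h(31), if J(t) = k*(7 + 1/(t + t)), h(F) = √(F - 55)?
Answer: 791230/257 - 15997*I*√6/12 ≈ 3078.7 - 3265.4*I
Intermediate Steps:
h(F) = √(-55 + F)
J(t) = -7 - 1/(2*t) (J(t) = -(7 + 1/(t + t)) = -(7 + 1/(2*t)) = -7 - 1/(2*t))
-21579/J(55) + 15997/h(31) = -21579/(-7 - ½/55) + 15997/(√(-55 + 31)) = -21579/(-7 - ½*1/55) + 15997/(√(-24)) = -21579/(-7 - 1/110) + 15997/((2*I*√6)) = -21579/(-771/110) + 15997*(-I*√6/12) = -21579*(-110/771) - 15997*I*√6/12 = 791230/257 - 15997*I*√6/12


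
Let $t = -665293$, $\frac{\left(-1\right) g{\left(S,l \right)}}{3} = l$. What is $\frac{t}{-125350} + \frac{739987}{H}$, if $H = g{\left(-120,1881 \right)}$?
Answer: $- \frac{89003122051}{707350050} \approx -125.83$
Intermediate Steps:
$g{\left(S,l \right)} = - 3 l$
$H = -5643$ ($H = \left(-3\right) 1881 = -5643$)
$\frac{t}{-125350} + \frac{739987}{H} = - \frac{665293}{-125350} + \frac{739987}{-5643} = \left(-665293\right) \left(- \frac{1}{125350}\right) + 739987 \left(- \frac{1}{5643}\right) = \frac{665293}{125350} - \frac{739987}{5643} = - \frac{89003122051}{707350050}$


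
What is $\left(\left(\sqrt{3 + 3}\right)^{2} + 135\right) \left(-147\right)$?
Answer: $-20727$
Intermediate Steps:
$\left(\left(\sqrt{3 + 3}\right)^{2} + 135\right) \left(-147\right) = \left(\left(\sqrt{6}\right)^{2} + 135\right) \left(-147\right) = \left(6 + 135\right) \left(-147\right) = 141 \left(-147\right) = -20727$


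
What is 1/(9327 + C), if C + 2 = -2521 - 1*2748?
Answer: 1/4056 ≈ 0.00024655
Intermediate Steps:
C = -5271 (C = -2 + (-2521 - 1*2748) = -2 + (-2521 - 2748) = -2 - 5269 = -5271)
1/(9327 + C) = 1/(9327 - 5271) = 1/4056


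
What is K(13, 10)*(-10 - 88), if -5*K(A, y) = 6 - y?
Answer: -392/5 ≈ -78.400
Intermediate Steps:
K(A, y) = -6/5 + y/5 (K(A, y) = -(6 - y)/5 = -6/5 + y/5)
K(13, 10)*(-10 - 88) = (-6/5 + (1/5)*10)*(-10 - 88) = (-6/5 + 2)*(-98) = (4/5)*(-98) = -392/5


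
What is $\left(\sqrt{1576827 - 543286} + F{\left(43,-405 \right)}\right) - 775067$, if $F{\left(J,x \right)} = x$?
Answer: $-775472 + \sqrt{1033541} \approx -7.7446 \cdot 10^{5}$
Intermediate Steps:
$\left(\sqrt{1576827 - 543286} + F{\left(43,-405 \right)}\right) - 775067 = \left(\sqrt{1576827 - 543286} - 405\right) - 775067 = \left(\sqrt{1033541} - 405\right) - 775067 = \left(-405 + \sqrt{1033541}\right) - 775067 = -775472 + \sqrt{1033541}$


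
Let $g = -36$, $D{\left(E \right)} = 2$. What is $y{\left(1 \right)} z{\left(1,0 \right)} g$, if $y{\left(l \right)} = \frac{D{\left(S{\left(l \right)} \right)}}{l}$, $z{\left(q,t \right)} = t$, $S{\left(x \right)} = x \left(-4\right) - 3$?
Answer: $0$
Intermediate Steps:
$S{\left(x \right)} = -3 - 4 x$ ($S{\left(x \right)} = - 4 x - 3 = -3 - 4 x$)
$y{\left(l \right)} = \frac{2}{l}$
$y{\left(1 \right)} z{\left(1,0 \right)} g = \frac{2}{1} \cdot 0 \left(-36\right) = 2 \cdot 1 \cdot 0 \left(-36\right) = 2 \cdot 0 \left(-36\right) = 0 \left(-36\right) = 0$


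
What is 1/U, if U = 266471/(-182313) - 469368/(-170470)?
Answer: 15539448555/20073288407 ≈ 0.77414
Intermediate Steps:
U = 20073288407/15539448555 (U = 266471*(-1/182313) - 469368*(-1/170470) = -266471/182313 + 234684/85235 = 20073288407/15539448555 ≈ 1.2918)
1/U = 1/(20073288407/15539448555) = 15539448555/20073288407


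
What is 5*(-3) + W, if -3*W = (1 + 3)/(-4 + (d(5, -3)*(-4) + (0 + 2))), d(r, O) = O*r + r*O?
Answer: -2657/177 ≈ -15.011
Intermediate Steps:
d(r, O) = 2*O*r (d(r, O) = O*r + O*r = 2*O*r)
W = -2/177 (W = -(1 + 3)/(3*(-4 + ((2*(-3)*5)*(-4) + (0 + 2)))) = -4/(3*(-4 + (-30*(-4) + 2))) = -4/(3*(-4 + (120 + 2))) = -4/(3*(-4 + 122)) = -4/(3*118) = -⅓*2/59 = -2/177 ≈ -0.011299)
5*(-3) + W = 5*(-3) - 2/177 = -15 - 2/177 = -2657/177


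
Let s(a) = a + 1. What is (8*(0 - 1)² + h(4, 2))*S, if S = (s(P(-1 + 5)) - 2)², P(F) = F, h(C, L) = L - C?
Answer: 54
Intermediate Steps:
s(a) = 1 + a
S = 9 (S = ((1 + (-1 + 5)) - 2)² = ((1 + 4) - 2)² = (5 - 2)² = 3² = 9)
(8*(0 - 1)² + h(4, 2))*S = (8*(0 - 1)² + (2 - 1*4))*9 = (8*(-1)² + (2 - 4))*9 = (8*1 - 2)*9 = (8 - 2)*9 = 6*9 = 54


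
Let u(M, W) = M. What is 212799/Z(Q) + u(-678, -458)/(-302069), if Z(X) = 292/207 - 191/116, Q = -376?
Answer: -1543490903076702/1711220885 ≈ -9.0198e+5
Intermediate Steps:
Z(X) = -5665/24012 (Z(X) = 292*(1/207) - 191*1/116 = 292/207 - 191/116 = -5665/24012)
212799/Z(Q) + u(-678, -458)/(-302069) = 212799/(-5665/24012) - 678/(-302069) = 212799*(-24012/5665) - 678*(-1/302069) = -5109729588/5665 + 678/302069 = -1543490903076702/1711220885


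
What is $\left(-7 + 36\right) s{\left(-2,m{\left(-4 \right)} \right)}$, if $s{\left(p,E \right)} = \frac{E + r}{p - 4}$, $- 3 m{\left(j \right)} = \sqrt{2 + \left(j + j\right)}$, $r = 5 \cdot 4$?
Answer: $- \frac{290}{3} + \frac{29 i \sqrt{6}}{18} \approx -96.667 + 3.9464 i$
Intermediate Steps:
$r = 20$
$m{\left(j \right)} = - \frac{\sqrt{2 + 2 j}}{3}$ ($m{\left(j \right)} = - \frac{\sqrt{2 + \left(j + j\right)}}{3} = - \frac{\sqrt{2 + 2 j}}{3}$)
$s{\left(p,E \right)} = \frac{20 + E}{-4 + p}$ ($s{\left(p,E \right)} = \frac{E + 20}{p - 4} = \frac{20 + E}{-4 + p}$)
$\left(-7 + 36\right) s{\left(-2,m{\left(-4 \right)} \right)} = \left(-7 + 36\right) \frac{20 - \frac{\sqrt{2 + 2 \left(-4\right)}}{3}}{-4 - 2} = 29 \frac{20 - \frac{\sqrt{2 - 8}}{3}}{-6} = 29 \left(- \frac{20 - \frac{\sqrt{-6}}{3}}{6}\right) = 29 \left(- \frac{20 - \frac{i \sqrt{6}}{3}}{6}\right) = 29 \left(- \frac{10}{3} + \frac{i \sqrt{6}}{18}\right) = - \frac{290}{3} + \frac{29 i \sqrt{6}}{18}$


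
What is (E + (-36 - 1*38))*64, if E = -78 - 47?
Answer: -12736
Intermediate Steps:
E = -125
(E + (-36 - 1*38))*64 = (-125 + (-36 - 1*38))*64 = (-125 + (-36 - 38))*64 = (-125 - 74)*64 = -199*64 = -12736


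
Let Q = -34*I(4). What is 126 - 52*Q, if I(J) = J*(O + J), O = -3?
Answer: 7198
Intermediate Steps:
I(J) = J*(-3 + J)
Q = -136 (Q = -136*(-3 + 4) = -136 ≈ -136.00)
126 - 52*Q = 126 - 52*(-136) = 126 + 7072 = 7198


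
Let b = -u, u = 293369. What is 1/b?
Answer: -1/293369 ≈ -3.4087e-6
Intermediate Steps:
b = -293369 (b = -1*293369 = -293369)
1/b = 1/(-293369) = -1/293369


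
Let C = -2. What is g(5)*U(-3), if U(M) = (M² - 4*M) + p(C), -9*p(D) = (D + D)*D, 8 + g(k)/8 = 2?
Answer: -2896/3 ≈ -965.33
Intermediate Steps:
g(k) = -48 (g(k) = -64 + 8*2 = -64 + 16 = -48)
p(D) = -2*D²/9 (p(D) = -(D + D)*D/9 = -2*D*D/9 = -2*D²/9)
U(M) = -8/9 + M² - 4*M (U(M) = (M² - 4*M) - 2/9*(-2)² = (M² - 4*M) - 2/9*4 = (M² - 4*M) - 8/9 = -8/9 + M² - 4*M)
g(5)*U(-3) = -48*(-8/9 + (-3)² - 4*(-3)) = -48*(-8/9 + 9 + 12) = -48*181/9 = -2896/3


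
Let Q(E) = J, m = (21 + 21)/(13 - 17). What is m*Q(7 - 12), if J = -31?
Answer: 651/2 ≈ 325.50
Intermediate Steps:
m = -21/2 (m = 42/(-4) = 42*(-¼) = -21/2 ≈ -10.500)
Q(E) = -31
m*Q(7 - 12) = -21/2*(-31) = 651/2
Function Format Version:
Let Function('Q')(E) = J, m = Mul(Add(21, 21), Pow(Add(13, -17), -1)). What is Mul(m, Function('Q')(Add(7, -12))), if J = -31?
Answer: Rational(651, 2) ≈ 325.50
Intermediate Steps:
m = Rational(-21, 2) (m = Mul(42, Pow(-4, -1)) = Mul(42, Rational(-1, 4)) = Rational(-21, 2) ≈ -10.500)
Function('Q')(E) = -31
Mul(m, Function('Q')(Add(7, -12))) = Mul(Rational(-21, 2), -31) = Rational(651, 2)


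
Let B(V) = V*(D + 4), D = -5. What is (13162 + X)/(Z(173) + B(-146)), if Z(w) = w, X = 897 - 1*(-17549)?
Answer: 31608/319 ≈ 99.085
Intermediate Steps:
B(V) = -V (B(V) = V*(-5 + 4) = V*(-1) = -V)
X = 18446 (X = 897 + 17549 = 18446)
(13162 + X)/(Z(173) + B(-146)) = (13162 + 18446)/(173 - 1*(-146)) = 31608/(173 + 146) = 31608/319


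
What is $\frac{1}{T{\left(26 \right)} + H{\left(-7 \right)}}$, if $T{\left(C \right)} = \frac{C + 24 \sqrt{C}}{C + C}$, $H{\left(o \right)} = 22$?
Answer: $\frac{130}{2893} - \frac{8 \sqrt{26}}{8679} \approx 0.040236$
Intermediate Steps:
$T{\left(C \right)} = \frac{C + 24 \sqrt{C}}{2 C}$
$\frac{1}{T{\left(26 \right)} + H{\left(-7 \right)}} = \frac{1}{\left(\frac{1}{2} + \frac{12}{\sqrt{26}}\right) + 22} = \frac{1}{\left(\frac{1}{2} + 12 \frac{\sqrt{26}}{26}\right) + 22} = \frac{1}{\left(\frac{1}{2} + \frac{6 \sqrt{26}}{13}\right) + 22} = \frac{1}{\frac{45}{2} + \frac{6 \sqrt{26}}{13}}$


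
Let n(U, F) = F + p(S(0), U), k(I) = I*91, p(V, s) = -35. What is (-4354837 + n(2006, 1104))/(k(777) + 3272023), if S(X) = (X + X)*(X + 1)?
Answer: -2176884/1671365 ≈ -1.3025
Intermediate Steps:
S(X) = 2*X*(1 + X) (S(X) = (2*X)*(1 + X) = 2*X*(1 + X))
k(I) = 91*I
n(U, F) = -35 + F (n(U, F) = F - 35 = -35 + F)
(-4354837 + n(2006, 1104))/(k(777) + 3272023) = (-4354837 + (-35 + 1104))/(91*777 + 3272023) = (-4354837 + 1069)/(70707 + 3272023) = -4353768/3342730 = -4353768*1/3342730 = -2176884/1671365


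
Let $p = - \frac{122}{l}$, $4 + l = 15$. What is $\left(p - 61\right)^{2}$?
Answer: $\frac{628849}{121} \approx 5197.1$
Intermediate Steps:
$l = 11$ ($l = -4 + 15 = 11$)
$p = - \frac{122}{11} \approx -11.091$
$\left(p - 61\right)^{2} = \left(- \frac{122}{11} - 61\right)^{2} = \left(- \frac{793}{11}\right)^{2} = \frac{628849}{121}$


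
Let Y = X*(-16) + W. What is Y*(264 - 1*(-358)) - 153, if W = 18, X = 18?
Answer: -168093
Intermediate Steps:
Y = -270 (Y = 18*(-16) + 18 = -288 + 18 = -270)
Y*(264 - 1*(-358)) - 153 = -270*(264 - 1*(-358)) - 153 = -270*(264 + 358) - 153 = -270*622 - 153 = -167940 - 153 = -168093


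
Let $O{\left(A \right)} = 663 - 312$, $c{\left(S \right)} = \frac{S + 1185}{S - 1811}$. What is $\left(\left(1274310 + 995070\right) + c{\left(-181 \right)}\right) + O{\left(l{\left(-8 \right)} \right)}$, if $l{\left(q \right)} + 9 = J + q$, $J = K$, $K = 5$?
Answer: $\frac{1130325787}{498} \approx 2.2697 \cdot 10^{6}$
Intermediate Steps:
$c{\left(S \right)} = \frac{1185 + S}{-1811 + S}$
$J = 5$
$l{\left(q \right)} = -4 + q$ ($l{\left(q \right)} = -9 + \left(5 + q\right) = -4 + q$)
$O{\left(A \right)} = 351$
$\left(\left(1274310 + 995070\right) + c{\left(-181 \right)}\right) + O{\left(l{\left(-8 \right)} \right)} = \left(\left(1274310 + 995070\right) + \frac{1185 - 181}{-1811 - 181}\right) + 351 = \left(2269380 + \frac{1}{-1992} \cdot 1004\right) + 351 = \left(2269380 - \frac{251}{498}\right) + 351 = \frac{1130150989}{498} + 351 = \frac{1130325787}{498}$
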